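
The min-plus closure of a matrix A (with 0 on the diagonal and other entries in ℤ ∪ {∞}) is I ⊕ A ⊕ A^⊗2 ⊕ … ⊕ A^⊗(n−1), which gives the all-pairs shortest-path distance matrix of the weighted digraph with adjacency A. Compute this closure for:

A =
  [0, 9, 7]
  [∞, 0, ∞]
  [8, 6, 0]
Closure =
  [0, 9, 7]
  [∞, 0, ∞]
  [8, 6, 0]

This is the Floyd-Warshall all-pairs shortest-path computation. For each intermediate vertex k = 0, 1, …, 2, update dist[i][j] ← min(dist[i][j], dist[i][k] + dist[k][j]). The final matrix gives, for each (i, j), the minimum total weight of any directed path from i to j (possibly empty when i = j).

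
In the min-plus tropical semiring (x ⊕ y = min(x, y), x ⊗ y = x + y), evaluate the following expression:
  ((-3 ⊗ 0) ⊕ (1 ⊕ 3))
((-3 ⊗ 0) ⊕ (1 ⊕ 3)) = -3

Expand innermost to outermost. Recall ⊕ takes the minimum of its arguments and ⊗ takes their sum. Working out the expression ((-3 ⊗ 0) ⊕ (1 ⊕ 3)) gives -3.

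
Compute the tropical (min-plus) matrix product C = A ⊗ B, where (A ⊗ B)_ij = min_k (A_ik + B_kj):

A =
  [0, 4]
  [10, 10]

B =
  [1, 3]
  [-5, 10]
A ⊗ B =
  [-1, 3]
  [5, 13]

Apply the min-plus product entry-by-entry:
  C[0][0] = min over k of (A[0][0] + B[0][0] = 0 + 1 = 1, A[0][1] + B[1][0] = 4 + -5 = -1) = -1 (attained at k = 1)
  C[0][1] = min over k of (A[0][0] + B[0][1] = 0 + 3 = 3, A[0][1] + B[1][1] = 4 + 10 = 14) = 3 (attained at k = 0)
  C[1][0] = min over k of (A[1][0] + B[0][0] = 10 + 1 = 11, A[1][1] + B[1][0] = 10 + -5 = 5) = 5 (attained at k = 1)
  C[1][1] = min over k of (A[1][0] + B[0][1] = 10 + 3 = 13, A[1][1] + B[1][1] = 10 + 10 = 20) = 13 (attained at k = 0)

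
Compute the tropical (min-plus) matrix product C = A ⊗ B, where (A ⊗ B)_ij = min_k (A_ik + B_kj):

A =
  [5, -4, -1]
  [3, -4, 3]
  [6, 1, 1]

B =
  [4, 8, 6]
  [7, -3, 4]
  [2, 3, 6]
A ⊗ B =
  [1, -7, 0]
  [3, -7, 0]
  [3, -2, 5]

Apply the min-plus product entry-by-entry:
  C[0][0] = min over k of (A[0][0] + B[0][0] = 5 + 4 = 9, A[0][1] + B[1][0] = -4 + 7 = 3, A[0][2] + B[2][0] = -1 + 2 = 1) = 1 (attained at k = 2)
  C[0][1] = min over k of (A[0][0] + B[0][1] = 5 + 8 = 13, A[0][1] + B[1][1] = -4 + -3 = -7, A[0][2] + B[2][1] = -1 + 3 = 2) = -7 (attained at k = 1)
  C[0][2] = min over k of (A[0][0] + B[0][2] = 5 + 6 = 11, A[0][1] + B[1][2] = -4 + 4 = 0, A[0][2] + B[2][2] = -1 + 6 = 5) = 0 (attained at k = 1)
  C[1][0] = min over k of (A[1][0] + B[0][0] = 3 + 4 = 7, A[1][1] + B[1][0] = -4 + 7 = 3, A[1][2] + B[2][0] = 3 + 2 = 5) = 3 (attained at k = 1)
  C[1][1] = min over k of (A[1][0] + B[0][1] = 3 + 8 = 11, A[1][1] + B[1][1] = -4 + -3 = -7, A[1][2] + B[2][1] = 3 + 3 = 6) = -7 (attained at k = 1)
  C[1][2] = min over k of (A[1][0] + B[0][2] = 3 + 6 = 9, A[1][1] + B[1][2] = -4 + 4 = 0, A[1][2] + B[2][2] = 3 + 6 = 9) = 0 (attained at k = 1)
  C[2][0] = min over k of (A[2][0] + B[0][0] = 6 + 4 = 10, A[2][1] + B[1][0] = 1 + 7 = 8, A[2][2] + B[2][0] = 1 + 2 = 3) = 3 (attained at k = 2)
  C[2][1] = min over k of (A[2][0] + B[0][1] = 6 + 8 = 14, A[2][1] + B[1][1] = 1 + -3 = -2, A[2][2] + B[2][1] = 1 + 3 = 4) = -2 (attained at k = 1)
  C[2][2] = min over k of (A[2][0] + B[0][2] = 6 + 6 = 12, A[2][1] + B[1][2] = 1 + 4 = 5, A[2][2] + B[2][2] = 1 + 6 = 7) = 5 (attained at k = 1)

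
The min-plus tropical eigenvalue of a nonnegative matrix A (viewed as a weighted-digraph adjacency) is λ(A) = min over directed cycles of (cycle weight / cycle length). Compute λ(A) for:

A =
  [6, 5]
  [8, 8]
λ(A) = 6

Enumerate directed cycles and compute their means (weight / length). Sample:
  cycle 0 → 0: weight = 6, length = 1, mean = 6/1 ≈ 6.000
  cycle 1 → 1: weight = 8, length = 1, mean = 8/1 ≈ 8.000
  cycle 0 → 1 → 0: weight = 13, length = 2, mean = 13/2 ≈ 6.500
  cycle 1 → 0 → 1: weight = 13, length = 2, mean = 13/2 ≈ 6.500
Minimum mean = 6.000, attained e.g. along the cycle 0 → 0 with weight 6 and length 1. So λ(A) = 6/1 = 6.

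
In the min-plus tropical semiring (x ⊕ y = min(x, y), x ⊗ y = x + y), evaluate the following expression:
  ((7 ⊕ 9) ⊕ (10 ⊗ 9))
((7 ⊕ 9) ⊕ (10 ⊗ 9)) = 7

Expand innermost to outermost. Recall ⊕ takes the minimum of its arguments and ⊗ takes their sum. Working out the expression ((7 ⊕ 9) ⊕ (10 ⊗ 9)) gives 7.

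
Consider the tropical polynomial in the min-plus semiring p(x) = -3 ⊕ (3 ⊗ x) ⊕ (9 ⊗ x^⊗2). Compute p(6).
p(6) = -3

A tropical monomial a ⊗ x^⊗i evaluates to a + i · x. Evaluating each term at x = 6:
  Term 0 contributes -3 + 0 · 6 = -3
  Term 1 contributes 3 + 1 · 6 = 9
  Term 2 contributes 9 + 2 · 6 = 21
p(6) = ⊕ of these = min[-3, 9, 21] = -3.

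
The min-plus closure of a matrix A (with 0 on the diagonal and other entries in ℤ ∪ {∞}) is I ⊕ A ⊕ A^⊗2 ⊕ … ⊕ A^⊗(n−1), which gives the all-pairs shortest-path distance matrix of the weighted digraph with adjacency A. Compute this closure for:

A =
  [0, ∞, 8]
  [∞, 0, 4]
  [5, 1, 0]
Closure =
  [0, 9, 8]
  [9, 0, 4]
  [5, 1, 0]

This is the Floyd-Warshall all-pairs shortest-path computation. For each intermediate vertex k = 0, 1, …, 2, update dist[i][j] ← min(dist[i][j], dist[i][k] + dist[k][j]). The final matrix gives, for each (i, j), the minimum total weight of any directed path from i to j (possibly empty when i = j).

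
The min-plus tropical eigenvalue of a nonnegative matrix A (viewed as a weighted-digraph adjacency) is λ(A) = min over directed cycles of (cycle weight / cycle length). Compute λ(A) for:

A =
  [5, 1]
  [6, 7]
λ(A) = 7/2

Enumerate directed cycles and compute their means (weight / length). Sample:
  cycle 0 → 0: weight = 5, length = 1, mean = 5/1 ≈ 5.000
  cycle 1 → 1: weight = 7, length = 1, mean = 7/1 ≈ 7.000
  cycle 0 → 1 → 0: weight = 7, length = 2, mean = 7/2 ≈ 3.500
  cycle 1 → 0 → 1: weight = 7, length = 2, mean = 7/2 ≈ 3.500
Minimum mean = 3.500, attained e.g. along the cycle 0 → 1 → 0 with weight 7 and length 2. So λ(A) = 7/2 = 7/2.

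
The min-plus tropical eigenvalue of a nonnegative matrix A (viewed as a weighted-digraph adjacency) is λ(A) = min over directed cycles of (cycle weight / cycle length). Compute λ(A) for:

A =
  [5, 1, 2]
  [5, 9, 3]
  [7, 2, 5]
λ(A) = 5/2

Enumerate directed cycles and compute their means (weight / length). Sample:
  cycle 0 → 0: weight = 5, length = 1, mean = 5/1 ≈ 5.000
  cycle 1 → 1: weight = 9, length = 1, mean = 9/1 ≈ 9.000
  cycle 2 → 2: weight = 5, length = 1, mean = 5/1 ≈ 5.000
  cycle 0 → 1 → 0: weight = 6, length = 2, mean = 6/2 ≈ 3.000
  cycle 0 → 2 → 0: weight = 9, length = 2, mean = 9/2 ≈ 4.500
  cycle 1 → 0 → 1: weight = 6, length = 2, mean = 6/2 ≈ 3.000
Minimum mean = 2.500, attained e.g. along the cycle 1 → 2 → 1 with weight 5 and length 2. So λ(A) = 5/2 = 5/2.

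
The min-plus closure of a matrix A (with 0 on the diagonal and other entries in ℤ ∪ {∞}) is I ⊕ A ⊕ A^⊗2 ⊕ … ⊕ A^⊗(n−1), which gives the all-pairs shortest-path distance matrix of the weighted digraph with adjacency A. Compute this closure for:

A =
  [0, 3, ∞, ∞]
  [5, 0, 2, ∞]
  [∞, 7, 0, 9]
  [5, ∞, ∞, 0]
Closure =
  [0, 3, 5, 14]
  [5, 0, 2, 11]
  [12, 7, 0, 9]
  [5, 8, 10, 0]

This is the Floyd-Warshall all-pairs shortest-path computation. For each intermediate vertex k = 0, 1, …, 3, update dist[i][j] ← min(dist[i][j], dist[i][k] + dist[k][j]). The final matrix gives, for each (i, j), the minimum total weight of any directed path from i to j (possibly empty when i = j).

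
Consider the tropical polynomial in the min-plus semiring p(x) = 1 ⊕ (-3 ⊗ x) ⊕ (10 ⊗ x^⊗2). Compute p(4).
p(4) = 1

A tropical monomial a ⊗ x^⊗i evaluates to a + i · x. Evaluating each term at x = 4:
  Term 0 contributes 1 + 0 · 4 = 1
  Term 1 contributes -3 + 1 · 4 = 1
  Term 2 contributes 10 + 2 · 4 = 18
p(4) = ⊕ of these = min[1, 1, 18] = 1.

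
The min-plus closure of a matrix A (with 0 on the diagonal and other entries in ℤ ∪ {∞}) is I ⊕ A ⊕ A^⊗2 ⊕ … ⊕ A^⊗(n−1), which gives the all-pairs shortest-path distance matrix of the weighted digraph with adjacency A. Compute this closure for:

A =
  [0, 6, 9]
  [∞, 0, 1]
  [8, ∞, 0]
Closure =
  [0, 6, 7]
  [9, 0, 1]
  [8, 14, 0]

This is the Floyd-Warshall all-pairs shortest-path computation. For each intermediate vertex k = 0, 1, …, 2, update dist[i][j] ← min(dist[i][j], dist[i][k] + dist[k][j]). The final matrix gives, for each (i, j), the minimum total weight of any directed path from i to j (possibly empty when i = j).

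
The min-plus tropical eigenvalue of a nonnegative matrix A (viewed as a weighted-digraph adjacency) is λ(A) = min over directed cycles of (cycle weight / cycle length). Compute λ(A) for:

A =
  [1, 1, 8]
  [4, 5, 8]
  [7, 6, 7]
λ(A) = 1

Enumerate directed cycles and compute their means (weight / length). Sample:
  cycle 0 → 0: weight = 1, length = 1, mean = 1/1 ≈ 1.000
  cycle 1 → 1: weight = 5, length = 1, mean = 5/1 ≈ 5.000
  cycle 2 → 2: weight = 7, length = 1, mean = 7/1 ≈ 7.000
  cycle 0 → 1 → 0: weight = 5, length = 2, mean = 5/2 ≈ 2.500
  cycle 0 → 2 → 0: weight = 15, length = 2, mean = 15/2 ≈ 7.500
  cycle 1 → 0 → 1: weight = 5, length = 2, mean = 5/2 ≈ 2.500
Minimum mean = 1.000, attained e.g. along the cycle 0 → 0 with weight 1 and length 1. So λ(A) = 1/1 = 1.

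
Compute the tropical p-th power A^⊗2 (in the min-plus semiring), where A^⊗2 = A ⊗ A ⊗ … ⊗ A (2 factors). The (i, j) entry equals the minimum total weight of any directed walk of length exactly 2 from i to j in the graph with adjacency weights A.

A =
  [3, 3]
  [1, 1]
A^⊗2 =
  [4, 4]
  [2, 2]

Each entry (A^⊗2)_ij equals the minimum over all length-2 walks i = v_0 → v_1 → … → v_2 = j of Σ_t A[v_t][v_{t+1}]. For example, for (i, j) = (0, 1) we minimise over 2 possible intermediate vertex sequences; the minimum is 4, attained along the walk 0 → 1 → 1.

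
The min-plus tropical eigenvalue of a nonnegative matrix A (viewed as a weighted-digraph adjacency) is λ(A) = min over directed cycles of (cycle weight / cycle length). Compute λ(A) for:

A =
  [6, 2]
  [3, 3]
λ(A) = 5/2

Enumerate directed cycles and compute their means (weight / length). Sample:
  cycle 0 → 0: weight = 6, length = 1, mean = 6/1 ≈ 6.000
  cycle 1 → 1: weight = 3, length = 1, mean = 3/1 ≈ 3.000
  cycle 0 → 1 → 0: weight = 5, length = 2, mean = 5/2 ≈ 2.500
  cycle 1 → 0 → 1: weight = 5, length = 2, mean = 5/2 ≈ 2.500
Minimum mean = 2.500, attained e.g. along the cycle 0 → 1 → 0 with weight 5 and length 2. So λ(A) = 5/2 = 5/2.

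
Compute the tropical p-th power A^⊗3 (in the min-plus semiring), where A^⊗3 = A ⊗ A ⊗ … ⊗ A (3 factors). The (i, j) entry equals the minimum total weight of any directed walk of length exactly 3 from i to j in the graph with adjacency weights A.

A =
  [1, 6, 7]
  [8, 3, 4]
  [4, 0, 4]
A^⊗3 =
  [3, 8, 9]
  [9, 7, 8]
  [6, 4, 7]

Each entry (A^⊗3)_ij equals the minimum over all length-3 walks i = v_0 → v_1 → … → v_3 = j of Σ_t A[v_t][v_{t+1}]. For example, for (i, j) = (0, 2) we minimise over 9 possible intermediate vertex sequences; the minimum is 9, attained along the walk 0 → 0 → 0 → 2.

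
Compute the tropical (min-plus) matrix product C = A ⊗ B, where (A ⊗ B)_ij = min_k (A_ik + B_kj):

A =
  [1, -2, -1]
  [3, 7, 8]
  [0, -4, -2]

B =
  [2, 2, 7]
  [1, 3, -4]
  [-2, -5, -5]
A ⊗ B =
  [-3, -6, -6]
  [5, 3, 3]
  [-4, -7, -8]

Apply the min-plus product entry-by-entry:
  C[0][0] = min over k of (A[0][0] + B[0][0] = 1 + 2 = 3, A[0][1] + B[1][0] = -2 + 1 = -1, A[0][2] + B[2][0] = -1 + -2 = -3) = -3 (attained at k = 2)
  C[0][1] = min over k of (A[0][0] + B[0][1] = 1 + 2 = 3, A[0][1] + B[1][1] = -2 + 3 = 1, A[0][2] + B[2][1] = -1 + -5 = -6) = -6 (attained at k = 2)
  C[0][2] = min over k of (A[0][0] + B[0][2] = 1 + 7 = 8, A[0][1] + B[1][2] = -2 + -4 = -6, A[0][2] + B[2][2] = -1 + -5 = -6) = -6 (attained at k = 1)
  C[1][0] = min over k of (A[1][0] + B[0][0] = 3 + 2 = 5, A[1][1] + B[1][0] = 7 + 1 = 8, A[1][2] + B[2][0] = 8 + -2 = 6) = 5 (attained at k = 0)
  C[1][1] = min over k of (A[1][0] + B[0][1] = 3 + 2 = 5, A[1][1] + B[1][1] = 7 + 3 = 10, A[1][2] + B[2][1] = 8 + -5 = 3) = 3 (attained at k = 2)
  C[1][2] = min over k of (A[1][0] + B[0][2] = 3 + 7 = 10, A[1][1] + B[1][2] = 7 + -4 = 3, A[1][2] + B[2][2] = 8 + -5 = 3) = 3 (attained at k = 1)
  C[2][0] = min over k of (A[2][0] + B[0][0] = 0 + 2 = 2, A[2][1] + B[1][0] = -4 + 1 = -3, A[2][2] + B[2][0] = -2 + -2 = -4) = -4 (attained at k = 2)
  C[2][1] = min over k of (A[2][0] + B[0][1] = 0 + 2 = 2, A[2][1] + B[1][1] = -4 + 3 = -1, A[2][2] + B[2][1] = -2 + -5 = -7) = -7 (attained at k = 2)
  C[2][2] = min over k of (A[2][0] + B[0][2] = 0 + 7 = 7, A[2][1] + B[1][2] = -4 + -4 = -8, A[2][2] + B[2][2] = -2 + -5 = -7) = -8 (attained at k = 1)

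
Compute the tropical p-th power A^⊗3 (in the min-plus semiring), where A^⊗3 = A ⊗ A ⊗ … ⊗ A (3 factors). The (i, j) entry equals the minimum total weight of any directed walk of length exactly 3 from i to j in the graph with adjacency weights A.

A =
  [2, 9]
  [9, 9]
A^⊗3 =
  [6, 13]
  [13, 20]

Each entry (A^⊗3)_ij equals the minimum over all length-3 walks i = v_0 → v_1 → … → v_3 = j of Σ_t A[v_t][v_{t+1}]. For example, for (i, j) = (0, 1) we minimise over 4 possible intermediate vertex sequences; the minimum is 13, attained along the walk 0 → 0 → 0 → 1.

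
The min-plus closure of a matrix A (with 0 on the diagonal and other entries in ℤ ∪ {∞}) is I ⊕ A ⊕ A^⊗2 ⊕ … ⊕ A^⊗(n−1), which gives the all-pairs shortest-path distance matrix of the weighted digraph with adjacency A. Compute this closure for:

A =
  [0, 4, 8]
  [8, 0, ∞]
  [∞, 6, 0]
Closure =
  [0, 4, 8]
  [8, 0, 16]
  [14, 6, 0]

This is the Floyd-Warshall all-pairs shortest-path computation. For each intermediate vertex k = 0, 1, …, 2, update dist[i][j] ← min(dist[i][j], dist[i][k] + dist[k][j]). The final matrix gives, for each (i, j), the minimum total weight of any directed path from i to j (possibly empty when i = j).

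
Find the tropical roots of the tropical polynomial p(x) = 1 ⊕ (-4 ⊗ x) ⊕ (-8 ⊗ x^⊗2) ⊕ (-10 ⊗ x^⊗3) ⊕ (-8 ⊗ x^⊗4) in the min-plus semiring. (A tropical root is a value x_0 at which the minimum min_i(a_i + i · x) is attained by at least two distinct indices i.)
Roots: {-2, 2, 4, 5}

Each tropical root is a break point of the lower envelope of the lines y = a_i + i · x (there are 5 lines, with slopes 0, 1, ..., 4). Only the lines that attain the minimum somewhere contribute to roots; other lines are dominated. Here the surviving (envelope) indices are i = 4, i = 3, i = 2, i = 1, i = 0.
Intersections between consecutive envelope lines give the roots: for adjacent envelope indices i < j the intersection is x = (a_i − a_j) / (j − i). Reading off the sorted break points: {-2, 2, 4, 5}.
Verification: at each break x_0, at least two indices attain the minimum of min_i(a_i + i · x_0).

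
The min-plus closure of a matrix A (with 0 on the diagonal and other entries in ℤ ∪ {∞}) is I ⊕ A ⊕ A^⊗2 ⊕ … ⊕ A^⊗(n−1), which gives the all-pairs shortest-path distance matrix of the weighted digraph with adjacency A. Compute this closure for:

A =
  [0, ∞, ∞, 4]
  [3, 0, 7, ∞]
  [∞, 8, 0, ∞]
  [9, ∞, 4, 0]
Closure =
  [0, 16, 8, 4]
  [3, 0, 7, 7]
  [11, 8, 0, 15]
  [9, 12, 4, 0]

This is the Floyd-Warshall all-pairs shortest-path computation. For each intermediate vertex k = 0, 1, …, 3, update dist[i][j] ← min(dist[i][j], dist[i][k] + dist[k][j]). The final matrix gives, for each (i, j), the minimum total weight of any directed path from i to j (possibly empty when i = j).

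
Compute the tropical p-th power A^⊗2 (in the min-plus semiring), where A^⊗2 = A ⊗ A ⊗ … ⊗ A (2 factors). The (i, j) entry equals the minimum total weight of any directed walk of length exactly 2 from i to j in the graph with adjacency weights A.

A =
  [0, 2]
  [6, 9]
A^⊗2 =
  [0, 2]
  [6, 8]

Each entry (A^⊗2)_ij equals the minimum over all length-2 walks i = v_0 → v_1 → … → v_2 = j of Σ_t A[v_t][v_{t+1}]. For example, for (i, j) = (0, 1) we minimise over 2 possible intermediate vertex sequences; the minimum is 2, attained along the walk 0 → 0 → 1.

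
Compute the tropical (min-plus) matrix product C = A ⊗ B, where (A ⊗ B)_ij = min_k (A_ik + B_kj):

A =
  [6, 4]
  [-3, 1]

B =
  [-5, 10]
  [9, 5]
A ⊗ B =
  [1, 9]
  [-8, 6]

Apply the min-plus product entry-by-entry:
  C[0][0] = min over k of (A[0][0] + B[0][0] = 6 + -5 = 1, A[0][1] + B[1][0] = 4 + 9 = 13) = 1 (attained at k = 0)
  C[0][1] = min over k of (A[0][0] + B[0][1] = 6 + 10 = 16, A[0][1] + B[1][1] = 4 + 5 = 9) = 9 (attained at k = 1)
  C[1][0] = min over k of (A[1][0] + B[0][0] = -3 + -5 = -8, A[1][1] + B[1][0] = 1 + 9 = 10) = -8 (attained at k = 0)
  C[1][1] = min over k of (A[1][0] + B[0][1] = -3 + 10 = 7, A[1][1] + B[1][1] = 1 + 5 = 6) = 6 (attained at k = 1)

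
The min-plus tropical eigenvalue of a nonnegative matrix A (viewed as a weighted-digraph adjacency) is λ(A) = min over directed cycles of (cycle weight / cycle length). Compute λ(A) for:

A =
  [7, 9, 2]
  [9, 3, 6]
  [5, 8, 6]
λ(A) = 3

Enumerate directed cycles and compute their means (weight / length). Sample:
  cycle 0 → 0: weight = 7, length = 1, mean = 7/1 ≈ 7.000
  cycle 1 → 1: weight = 3, length = 1, mean = 3/1 ≈ 3.000
  cycle 2 → 2: weight = 6, length = 1, mean = 6/1 ≈ 6.000
  cycle 0 → 1 → 0: weight = 18, length = 2, mean = 18/2 ≈ 9.000
  cycle 0 → 2 → 0: weight = 7, length = 2, mean = 7/2 ≈ 3.500
  cycle 1 → 0 → 1: weight = 18, length = 2, mean = 18/2 ≈ 9.000
Minimum mean = 3.000, attained e.g. along the cycle 1 → 1 with weight 3 and length 1. So λ(A) = 3/1 = 3.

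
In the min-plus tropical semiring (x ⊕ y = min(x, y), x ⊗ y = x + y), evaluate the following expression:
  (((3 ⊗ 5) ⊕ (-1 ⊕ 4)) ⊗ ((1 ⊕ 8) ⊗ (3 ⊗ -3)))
(((3 ⊗ 5) ⊕ (-1 ⊕ 4)) ⊗ ((1 ⊕ 8) ⊗ (3 ⊗ -3))) = 0

Expand innermost to outermost. Recall ⊕ takes the minimum of its arguments and ⊗ takes their sum. Working out the expression (((3 ⊗ 5) ⊕ (-1 ⊕ 4)) ⊗ ((1 ⊕ 8) ⊗ (3 ⊗ -3))) gives 0.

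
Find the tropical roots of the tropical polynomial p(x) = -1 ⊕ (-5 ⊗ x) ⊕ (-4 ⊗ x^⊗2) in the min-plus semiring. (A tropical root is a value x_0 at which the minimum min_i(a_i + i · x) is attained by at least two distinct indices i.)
Roots: {-1, 4}

Each tropical root is a break point of the lower envelope of the lines y = a_i + i · x (there are 3 lines, with slopes 0, 1, ..., 2). Only the lines that attain the minimum somewhere contribute to roots; other lines are dominated. Here the surviving (envelope) indices are i = 2, i = 1, i = 0.
Intersections between consecutive envelope lines give the roots: for adjacent envelope indices i < j the intersection is x = (a_i − a_j) / (j − i). Reading off the sorted break points: {-1, 4}.
Verification: at each break x_0, at least two indices attain the minimum of min_i(a_i + i · x_0).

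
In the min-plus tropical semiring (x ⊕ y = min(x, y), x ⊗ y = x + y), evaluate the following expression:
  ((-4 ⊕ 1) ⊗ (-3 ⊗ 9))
((-4 ⊕ 1) ⊗ (-3 ⊗ 9)) = 2

Expand innermost to outermost. Recall ⊕ takes the minimum of its arguments and ⊗ takes their sum. Working out the expression ((-4 ⊕ 1) ⊗ (-3 ⊗ 9)) gives 2.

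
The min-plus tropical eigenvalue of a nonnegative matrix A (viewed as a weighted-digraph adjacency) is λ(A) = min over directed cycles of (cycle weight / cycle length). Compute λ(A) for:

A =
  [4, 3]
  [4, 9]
λ(A) = 7/2

Enumerate directed cycles and compute their means (weight / length). Sample:
  cycle 0 → 0: weight = 4, length = 1, mean = 4/1 ≈ 4.000
  cycle 1 → 1: weight = 9, length = 1, mean = 9/1 ≈ 9.000
  cycle 0 → 1 → 0: weight = 7, length = 2, mean = 7/2 ≈ 3.500
  cycle 1 → 0 → 1: weight = 7, length = 2, mean = 7/2 ≈ 3.500
Minimum mean = 3.500, attained e.g. along the cycle 0 → 1 → 0 with weight 7 and length 2. So λ(A) = 7/2 = 7/2.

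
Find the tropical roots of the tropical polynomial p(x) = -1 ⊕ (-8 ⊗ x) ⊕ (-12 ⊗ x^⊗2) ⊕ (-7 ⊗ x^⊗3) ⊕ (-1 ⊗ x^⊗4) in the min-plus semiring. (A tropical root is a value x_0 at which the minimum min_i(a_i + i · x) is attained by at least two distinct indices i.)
Roots: {-6, -5, 4, 7}

Each tropical root is a break point of the lower envelope of the lines y = a_i + i · x (there are 5 lines, with slopes 0, 1, ..., 4). Only the lines that attain the minimum somewhere contribute to roots; other lines are dominated. Here the surviving (envelope) indices are i = 4, i = 3, i = 2, i = 1, i = 0.
Intersections between consecutive envelope lines give the roots: for adjacent envelope indices i < j the intersection is x = (a_i − a_j) / (j − i). Reading off the sorted break points: {-6, -5, 4, 7}.
Verification: at each break x_0, at least two indices attain the minimum of min_i(a_i + i · x_0).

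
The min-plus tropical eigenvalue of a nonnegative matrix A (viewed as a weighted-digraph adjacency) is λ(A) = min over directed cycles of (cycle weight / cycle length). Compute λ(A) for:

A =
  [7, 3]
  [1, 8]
λ(A) = 2

Enumerate directed cycles and compute their means (weight / length). Sample:
  cycle 0 → 0: weight = 7, length = 1, mean = 7/1 ≈ 7.000
  cycle 1 → 1: weight = 8, length = 1, mean = 8/1 ≈ 8.000
  cycle 0 → 1 → 0: weight = 4, length = 2, mean = 4/2 ≈ 2.000
  cycle 1 → 0 → 1: weight = 4, length = 2, mean = 4/2 ≈ 2.000
Minimum mean = 2.000, attained e.g. along the cycle 0 → 1 → 0 with weight 4 and length 2. So λ(A) = 4/2 = 2.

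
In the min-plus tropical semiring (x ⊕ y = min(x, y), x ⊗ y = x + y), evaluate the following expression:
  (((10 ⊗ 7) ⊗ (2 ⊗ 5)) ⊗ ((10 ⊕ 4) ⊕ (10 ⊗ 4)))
(((10 ⊗ 7) ⊗ (2 ⊗ 5)) ⊗ ((10 ⊕ 4) ⊕ (10 ⊗ 4))) = 28

Expand innermost to outermost. Recall ⊕ takes the minimum of its arguments and ⊗ takes their sum. Working out the expression (((10 ⊗ 7) ⊗ (2 ⊗ 5)) ⊗ ((10 ⊕ 4) ⊕ (10 ⊗ 4))) gives 28.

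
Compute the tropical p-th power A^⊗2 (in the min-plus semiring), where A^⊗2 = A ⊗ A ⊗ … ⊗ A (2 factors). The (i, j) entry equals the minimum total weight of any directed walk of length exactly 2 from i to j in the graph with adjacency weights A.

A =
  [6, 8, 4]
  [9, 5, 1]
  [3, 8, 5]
A^⊗2 =
  [7, 12, 9]
  [4, 9, 6]
  [8, 11, 7]

Each entry (A^⊗2)_ij equals the minimum over all length-2 walks i = v_0 → v_1 → … → v_2 = j of Σ_t A[v_t][v_{t+1}]. For example, for (i, j) = (0, 2) we minimise over 3 possible intermediate vertex sequences; the minimum is 9, attained along the walk 0 → 1 → 2.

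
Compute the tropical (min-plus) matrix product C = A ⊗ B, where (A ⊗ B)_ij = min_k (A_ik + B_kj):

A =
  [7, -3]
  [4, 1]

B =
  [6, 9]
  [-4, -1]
A ⊗ B =
  [-7, -4]
  [-3, 0]

Apply the min-plus product entry-by-entry:
  C[0][0] = min over k of (A[0][0] + B[0][0] = 7 + 6 = 13, A[0][1] + B[1][0] = -3 + -4 = -7) = -7 (attained at k = 1)
  C[0][1] = min over k of (A[0][0] + B[0][1] = 7 + 9 = 16, A[0][1] + B[1][1] = -3 + -1 = -4) = -4 (attained at k = 1)
  C[1][0] = min over k of (A[1][0] + B[0][0] = 4 + 6 = 10, A[1][1] + B[1][0] = 1 + -4 = -3) = -3 (attained at k = 1)
  C[1][1] = min over k of (A[1][0] + B[0][1] = 4 + 9 = 13, A[1][1] + B[1][1] = 1 + -1 = 0) = 0 (attained at k = 1)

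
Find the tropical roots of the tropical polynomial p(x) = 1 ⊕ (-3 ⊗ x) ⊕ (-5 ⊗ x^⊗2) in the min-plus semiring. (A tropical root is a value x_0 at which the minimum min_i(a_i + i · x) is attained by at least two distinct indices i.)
Roots: {2, 4}

Each tropical root is a break point of the lower envelope of the lines y = a_i + i · x (there are 3 lines, with slopes 0, 1, ..., 2). Only the lines that attain the minimum somewhere contribute to roots; other lines are dominated. Here the surviving (envelope) indices are i = 2, i = 1, i = 0.
Intersections between consecutive envelope lines give the roots: for adjacent envelope indices i < j the intersection is x = (a_i − a_j) / (j − i). Reading off the sorted break points: {2, 4}.
Verification: at each break x_0, at least two indices attain the minimum of min_i(a_i + i · x_0).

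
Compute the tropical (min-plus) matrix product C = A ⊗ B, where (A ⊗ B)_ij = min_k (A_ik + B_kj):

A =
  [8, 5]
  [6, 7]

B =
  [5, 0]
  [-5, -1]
A ⊗ B =
  [0, 4]
  [2, 6]

Apply the min-plus product entry-by-entry:
  C[0][0] = min over k of (A[0][0] + B[0][0] = 8 + 5 = 13, A[0][1] + B[1][0] = 5 + -5 = 0) = 0 (attained at k = 1)
  C[0][1] = min over k of (A[0][0] + B[0][1] = 8 + 0 = 8, A[0][1] + B[1][1] = 5 + -1 = 4) = 4 (attained at k = 1)
  C[1][0] = min over k of (A[1][0] + B[0][0] = 6 + 5 = 11, A[1][1] + B[1][0] = 7 + -5 = 2) = 2 (attained at k = 1)
  C[1][1] = min over k of (A[1][0] + B[0][1] = 6 + 0 = 6, A[1][1] + B[1][1] = 7 + -1 = 6) = 6 (attained at k = 0)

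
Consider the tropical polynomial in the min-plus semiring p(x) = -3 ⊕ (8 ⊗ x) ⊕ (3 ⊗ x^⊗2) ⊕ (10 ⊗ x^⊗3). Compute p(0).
p(0) = -3

A tropical monomial a ⊗ x^⊗i evaluates to a + i · x. Evaluating each term at x = 0:
  Term 0 contributes -3 + 0 · 0 = -3
  Term 1 contributes 8 + 1 · 0 = 8
  Term 2 contributes 3 + 2 · 0 = 3
  Term 3 contributes 10 + 3 · 0 = 10
p(0) = ⊕ of these = min[-3, 8, 3, 10] = -3.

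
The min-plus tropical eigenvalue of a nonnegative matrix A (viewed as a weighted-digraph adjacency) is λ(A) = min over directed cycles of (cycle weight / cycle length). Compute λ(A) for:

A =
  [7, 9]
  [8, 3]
λ(A) = 3

Enumerate directed cycles and compute their means (weight / length). Sample:
  cycle 0 → 0: weight = 7, length = 1, mean = 7/1 ≈ 7.000
  cycle 1 → 1: weight = 3, length = 1, mean = 3/1 ≈ 3.000
  cycle 0 → 1 → 0: weight = 17, length = 2, mean = 17/2 ≈ 8.500
  cycle 1 → 0 → 1: weight = 17, length = 2, mean = 17/2 ≈ 8.500
Minimum mean = 3.000, attained e.g. along the cycle 1 → 1 with weight 3 and length 1. So λ(A) = 3/1 = 3.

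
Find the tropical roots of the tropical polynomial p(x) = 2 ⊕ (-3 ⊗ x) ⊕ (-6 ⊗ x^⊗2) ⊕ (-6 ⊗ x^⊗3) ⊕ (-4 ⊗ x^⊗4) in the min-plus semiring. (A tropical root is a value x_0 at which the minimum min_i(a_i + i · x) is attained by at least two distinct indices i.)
Roots: {-2, 0, 3, 5}

Each tropical root is a break point of the lower envelope of the lines y = a_i + i · x (there are 5 lines, with slopes 0, 1, ..., 4). Only the lines that attain the minimum somewhere contribute to roots; other lines are dominated. Here the surviving (envelope) indices are i = 4, i = 3, i = 2, i = 1, i = 0.
Intersections between consecutive envelope lines give the roots: for adjacent envelope indices i < j the intersection is x = (a_i − a_j) / (j − i). Reading off the sorted break points: {-2, 0, 3, 5}.
Verification: at each break x_0, at least two indices attain the minimum of min_i(a_i + i · x_0).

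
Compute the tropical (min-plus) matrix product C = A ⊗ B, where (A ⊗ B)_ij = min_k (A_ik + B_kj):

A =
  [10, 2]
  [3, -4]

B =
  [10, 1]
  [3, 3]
A ⊗ B =
  [5, 5]
  [-1, -1]

Apply the min-plus product entry-by-entry:
  C[0][0] = min over k of (A[0][0] + B[0][0] = 10 + 10 = 20, A[0][1] + B[1][0] = 2 + 3 = 5) = 5 (attained at k = 1)
  C[0][1] = min over k of (A[0][0] + B[0][1] = 10 + 1 = 11, A[0][1] + B[1][1] = 2 + 3 = 5) = 5 (attained at k = 1)
  C[1][0] = min over k of (A[1][0] + B[0][0] = 3 + 10 = 13, A[1][1] + B[1][0] = -4 + 3 = -1) = -1 (attained at k = 1)
  C[1][1] = min over k of (A[1][0] + B[0][1] = 3 + 1 = 4, A[1][1] + B[1][1] = -4 + 3 = -1) = -1 (attained at k = 1)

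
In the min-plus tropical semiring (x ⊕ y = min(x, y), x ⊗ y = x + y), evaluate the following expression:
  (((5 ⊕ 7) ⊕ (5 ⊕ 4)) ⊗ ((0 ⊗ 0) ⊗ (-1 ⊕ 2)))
(((5 ⊕ 7) ⊕ (5 ⊕ 4)) ⊗ ((0 ⊗ 0) ⊗ (-1 ⊕ 2))) = 3

Expand innermost to outermost. Recall ⊕ takes the minimum of its arguments and ⊗ takes their sum. Working out the expression (((5 ⊕ 7) ⊕ (5 ⊕ 4)) ⊗ ((0 ⊗ 0) ⊗ (-1 ⊕ 2))) gives 3.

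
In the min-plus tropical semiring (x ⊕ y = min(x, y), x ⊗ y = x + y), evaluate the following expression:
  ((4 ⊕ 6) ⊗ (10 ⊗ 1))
((4 ⊕ 6) ⊗ (10 ⊗ 1)) = 15

Expand innermost to outermost. Recall ⊕ takes the minimum of its arguments and ⊗ takes their sum. Working out the expression ((4 ⊕ 6) ⊗ (10 ⊗ 1)) gives 15.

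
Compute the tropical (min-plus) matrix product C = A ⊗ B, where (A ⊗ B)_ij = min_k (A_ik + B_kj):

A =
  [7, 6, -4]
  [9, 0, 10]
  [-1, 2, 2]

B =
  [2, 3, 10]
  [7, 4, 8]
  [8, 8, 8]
A ⊗ B =
  [4, 4, 4]
  [7, 4, 8]
  [1, 2, 9]

Apply the min-plus product entry-by-entry:
  C[0][0] = min over k of (A[0][0] + B[0][0] = 7 + 2 = 9, A[0][1] + B[1][0] = 6 + 7 = 13, A[0][2] + B[2][0] = -4 + 8 = 4) = 4 (attained at k = 2)
  C[0][1] = min over k of (A[0][0] + B[0][1] = 7 + 3 = 10, A[0][1] + B[1][1] = 6 + 4 = 10, A[0][2] + B[2][1] = -4 + 8 = 4) = 4 (attained at k = 2)
  C[0][2] = min over k of (A[0][0] + B[0][2] = 7 + 10 = 17, A[0][1] + B[1][2] = 6 + 8 = 14, A[0][2] + B[2][2] = -4 + 8 = 4) = 4 (attained at k = 2)
  C[1][0] = min over k of (A[1][0] + B[0][0] = 9 + 2 = 11, A[1][1] + B[1][0] = 0 + 7 = 7, A[1][2] + B[2][0] = 10 + 8 = 18) = 7 (attained at k = 1)
  C[1][1] = min over k of (A[1][0] + B[0][1] = 9 + 3 = 12, A[1][1] + B[1][1] = 0 + 4 = 4, A[1][2] + B[2][1] = 10 + 8 = 18) = 4 (attained at k = 1)
  C[1][2] = min over k of (A[1][0] + B[0][2] = 9 + 10 = 19, A[1][1] + B[1][2] = 0 + 8 = 8, A[1][2] + B[2][2] = 10 + 8 = 18) = 8 (attained at k = 1)
  C[2][0] = min over k of (A[2][0] + B[0][0] = -1 + 2 = 1, A[2][1] + B[1][0] = 2 + 7 = 9, A[2][2] + B[2][0] = 2 + 8 = 10) = 1 (attained at k = 0)
  C[2][1] = min over k of (A[2][0] + B[0][1] = -1 + 3 = 2, A[2][1] + B[1][1] = 2 + 4 = 6, A[2][2] + B[2][1] = 2 + 8 = 10) = 2 (attained at k = 0)
  C[2][2] = min over k of (A[2][0] + B[0][2] = -1 + 10 = 9, A[2][1] + B[1][2] = 2 + 8 = 10, A[2][2] + B[2][2] = 2 + 8 = 10) = 9 (attained at k = 0)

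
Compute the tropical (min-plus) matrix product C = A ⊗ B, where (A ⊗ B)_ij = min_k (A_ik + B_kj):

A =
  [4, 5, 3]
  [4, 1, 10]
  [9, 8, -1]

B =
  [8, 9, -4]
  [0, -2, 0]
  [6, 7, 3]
A ⊗ B =
  [5, 3, 0]
  [1, -1, 0]
  [5, 6, 2]

Apply the min-plus product entry-by-entry:
  C[0][0] = min over k of (A[0][0] + B[0][0] = 4 + 8 = 12, A[0][1] + B[1][0] = 5 + 0 = 5, A[0][2] + B[2][0] = 3 + 6 = 9) = 5 (attained at k = 1)
  C[0][1] = min over k of (A[0][0] + B[0][1] = 4 + 9 = 13, A[0][1] + B[1][1] = 5 + -2 = 3, A[0][2] + B[2][1] = 3 + 7 = 10) = 3 (attained at k = 1)
  C[0][2] = min over k of (A[0][0] + B[0][2] = 4 + -4 = 0, A[0][1] + B[1][2] = 5 + 0 = 5, A[0][2] + B[2][2] = 3 + 3 = 6) = 0 (attained at k = 0)
  C[1][0] = min over k of (A[1][0] + B[0][0] = 4 + 8 = 12, A[1][1] + B[1][0] = 1 + 0 = 1, A[1][2] + B[2][0] = 10 + 6 = 16) = 1 (attained at k = 1)
  C[1][1] = min over k of (A[1][0] + B[0][1] = 4 + 9 = 13, A[1][1] + B[1][1] = 1 + -2 = -1, A[1][2] + B[2][1] = 10 + 7 = 17) = -1 (attained at k = 1)
  C[1][2] = min over k of (A[1][0] + B[0][2] = 4 + -4 = 0, A[1][1] + B[1][2] = 1 + 0 = 1, A[1][2] + B[2][2] = 10 + 3 = 13) = 0 (attained at k = 0)
  C[2][0] = min over k of (A[2][0] + B[0][0] = 9 + 8 = 17, A[2][1] + B[1][0] = 8 + 0 = 8, A[2][2] + B[2][0] = -1 + 6 = 5) = 5 (attained at k = 2)
  C[2][1] = min over k of (A[2][0] + B[0][1] = 9 + 9 = 18, A[2][1] + B[1][1] = 8 + -2 = 6, A[2][2] + B[2][1] = -1 + 7 = 6) = 6 (attained at k = 1)
  C[2][2] = min over k of (A[2][0] + B[0][2] = 9 + -4 = 5, A[2][1] + B[1][2] = 8 + 0 = 8, A[2][2] + B[2][2] = -1 + 3 = 2) = 2 (attained at k = 2)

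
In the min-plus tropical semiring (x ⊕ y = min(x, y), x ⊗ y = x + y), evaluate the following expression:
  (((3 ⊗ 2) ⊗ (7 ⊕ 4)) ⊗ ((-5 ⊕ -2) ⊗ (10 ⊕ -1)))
(((3 ⊗ 2) ⊗ (7 ⊕ 4)) ⊗ ((-5 ⊕ -2) ⊗ (10 ⊕ -1))) = 3

Expand innermost to outermost. Recall ⊕ takes the minimum of its arguments and ⊗ takes their sum. Working out the expression (((3 ⊗ 2) ⊗ (7 ⊕ 4)) ⊗ ((-5 ⊕ -2) ⊗ (10 ⊕ -1))) gives 3.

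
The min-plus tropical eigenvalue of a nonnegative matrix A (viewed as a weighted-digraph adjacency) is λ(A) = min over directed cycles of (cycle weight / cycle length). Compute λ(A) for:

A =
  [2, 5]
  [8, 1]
λ(A) = 1

Enumerate directed cycles and compute their means (weight / length). Sample:
  cycle 0 → 0: weight = 2, length = 1, mean = 2/1 ≈ 2.000
  cycle 1 → 1: weight = 1, length = 1, mean = 1/1 ≈ 1.000
  cycle 0 → 1 → 0: weight = 13, length = 2, mean = 13/2 ≈ 6.500
  cycle 1 → 0 → 1: weight = 13, length = 2, mean = 13/2 ≈ 6.500
Minimum mean = 1.000, attained e.g. along the cycle 1 → 1 with weight 1 and length 1. So λ(A) = 1/1 = 1.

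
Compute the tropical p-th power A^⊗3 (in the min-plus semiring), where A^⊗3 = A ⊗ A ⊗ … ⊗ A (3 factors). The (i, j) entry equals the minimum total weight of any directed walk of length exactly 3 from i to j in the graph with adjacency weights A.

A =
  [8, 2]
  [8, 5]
A^⊗3 =
  [15, 12]
  [18, 15]

Each entry (A^⊗3)_ij equals the minimum over all length-3 walks i = v_0 → v_1 → … → v_3 = j of Σ_t A[v_t][v_{t+1}]. For example, for (i, j) = (0, 1) we minimise over 4 possible intermediate vertex sequences; the minimum is 12, attained along the walk 0 → 1 → 0 → 1.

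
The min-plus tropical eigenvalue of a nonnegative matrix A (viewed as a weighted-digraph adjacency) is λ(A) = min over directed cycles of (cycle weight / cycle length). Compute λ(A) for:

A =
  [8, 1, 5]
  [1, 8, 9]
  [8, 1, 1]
λ(A) = 1

Enumerate directed cycles and compute their means (weight / length). Sample:
  cycle 0 → 0: weight = 8, length = 1, mean = 8/1 ≈ 8.000
  cycle 1 → 1: weight = 8, length = 1, mean = 8/1 ≈ 8.000
  cycle 2 → 2: weight = 1, length = 1, mean = 1/1 ≈ 1.000
  cycle 0 → 1 → 0: weight = 2, length = 2, mean = 2/2 ≈ 1.000
  cycle 0 → 2 → 0: weight = 13, length = 2, mean = 13/2 ≈ 6.500
  cycle 1 → 0 → 1: weight = 2, length = 2, mean = 2/2 ≈ 1.000
Minimum mean = 1.000, attained e.g. along the cycle 2 → 2 with weight 1 and length 1. So λ(A) = 1/1 = 1.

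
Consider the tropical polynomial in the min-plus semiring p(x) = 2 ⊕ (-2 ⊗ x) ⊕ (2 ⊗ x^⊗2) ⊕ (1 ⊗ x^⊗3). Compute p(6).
p(6) = 2

A tropical monomial a ⊗ x^⊗i evaluates to a + i · x. Evaluating each term at x = 6:
  Term 0 contributes 2 + 0 · 6 = 2
  Term 1 contributes -2 + 1 · 6 = 4
  Term 2 contributes 2 + 2 · 6 = 14
  Term 3 contributes 1 + 3 · 6 = 19
p(6) = ⊕ of these = min[2, 4, 14, 19] = 2.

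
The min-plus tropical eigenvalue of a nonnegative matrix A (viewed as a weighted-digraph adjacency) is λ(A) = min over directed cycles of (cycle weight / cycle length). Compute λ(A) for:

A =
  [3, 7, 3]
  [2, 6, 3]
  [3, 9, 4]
λ(A) = 3

Enumerate directed cycles and compute their means (weight / length). Sample:
  cycle 0 → 0: weight = 3, length = 1, mean = 3/1 ≈ 3.000
  cycle 1 → 1: weight = 6, length = 1, mean = 6/1 ≈ 6.000
  cycle 2 → 2: weight = 4, length = 1, mean = 4/1 ≈ 4.000
  cycle 0 → 1 → 0: weight = 9, length = 2, mean = 9/2 ≈ 4.500
  cycle 0 → 2 → 0: weight = 6, length = 2, mean = 6/2 ≈ 3.000
  cycle 1 → 0 → 1: weight = 9, length = 2, mean = 9/2 ≈ 4.500
Minimum mean = 3.000, attained e.g. along the cycle 0 → 0 with weight 3 and length 1. So λ(A) = 3/1 = 3.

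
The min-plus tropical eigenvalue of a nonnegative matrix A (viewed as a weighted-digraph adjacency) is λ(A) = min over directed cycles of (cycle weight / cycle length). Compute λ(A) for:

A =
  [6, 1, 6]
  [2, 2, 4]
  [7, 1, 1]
λ(A) = 1

Enumerate directed cycles and compute their means (weight / length). Sample:
  cycle 0 → 0: weight = 6, length = 1, mean = 6/1 ≈ 6.000
  cycle 1 → 1: weight = 2, length = 1, mean = 2/1 ≈ 2.000
  cycle 2 → 2: weight = 1, length = 1, mean = 1/1 ≈ 1.000
  cycle 0 → 1 → 0: weight = 3, length = 2, mean = 3/2 ≈ 1.500
  cycle 0 → 2 → 0: weight = 13, length = 2, mean = 13/2 ≈ 6.500
  cycle 1 → 0 → 1: weight = 3, length = 2, mean = 3/2 ≈ 1.500
Minimum mean = 1.000, attained e.g. along the cycle 2 → 2 with weight 1 and length 1. So λ(A) = 1/1 = 1.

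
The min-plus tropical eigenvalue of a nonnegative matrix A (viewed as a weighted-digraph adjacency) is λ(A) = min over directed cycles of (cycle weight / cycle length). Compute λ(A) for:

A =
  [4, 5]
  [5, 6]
λ(A) = 4

Enumerate directed cycles and compute their means (weight / length). Sample:
  cycle 0 → 0: weight = 4, length = 1, mean = 4/1 ≈ 4.000
  cycle 1 → 1: weight = 6, length = 1, mean = 6/1 ≈ 6.000
  cycle 0 → 1 → 0: weight = 10, length = 2, mean = 10/2 ≈ 5.000
  cycle 1 → 0 → 1: weight = 10, length = 2, mean = 10/2 ≈ 5.000
Minimum mean = 4.000, attained e.g. along the cycle 0 → 0 with weight 4 and length 1. So λ(A) = 4/1 = 4.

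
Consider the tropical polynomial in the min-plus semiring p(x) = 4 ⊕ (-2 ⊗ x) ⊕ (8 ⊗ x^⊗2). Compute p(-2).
p(-2) = -4

A tropical monomial a ⊗ x^⊗i evaluates to a + i · x. Evaluating each term at x = -2:
  Term 0 contributes 4 + 0 · -2 = 4
  Term 1 contributes -2 + 1 · -2 = -4
  Term 2 contributes 8 + 2 · -2 = 4
p(-2) = ⊕ of these = min[4, -4, 4] = -4.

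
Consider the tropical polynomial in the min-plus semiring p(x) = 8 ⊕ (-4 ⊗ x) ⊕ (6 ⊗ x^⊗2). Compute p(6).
p(6) = 2

A tropical monomial a ⊗ x^⊗i evaluates to a + i · x. Evaluating each term at x = 6:
  Term 0 contributes 8 + 0 · 6 = 8
  Term 1 contributes -4 + 1 · 6 = 2
  Term 2 contributes 6 + 2 · 6 = 18
p(6) = ⊕ of these = min[8, 2, 18] = 2.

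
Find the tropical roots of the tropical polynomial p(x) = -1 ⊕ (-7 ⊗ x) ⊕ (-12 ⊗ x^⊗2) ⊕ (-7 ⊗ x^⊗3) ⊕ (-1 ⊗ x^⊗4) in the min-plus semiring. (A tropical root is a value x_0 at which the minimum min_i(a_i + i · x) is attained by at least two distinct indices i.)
Roots: {-6, -5, 5, 6}

Each tropical root is a break point of the lower envelope of the lines y = a_i + i · x (there are 5 lines, with slopes 0, 1, ..., 4). Only the lines that attain the minimum somewhere contribute to roots; other lines are dominated. Here the surviving (envelope) indices are i = 4, i = 3, i = 2, i = 1, i = 0.
Intersections between consecutive envelope lines give the roots: for adjacent envelope indices i < j the intersection is x = (a_i − a_j) / (j − i). Reading off the sorted break points: {-6, -5, 5, 6}.
Verification: at each break x_0, at least two indices attain the minimum of min_i(a_i + i · x_0).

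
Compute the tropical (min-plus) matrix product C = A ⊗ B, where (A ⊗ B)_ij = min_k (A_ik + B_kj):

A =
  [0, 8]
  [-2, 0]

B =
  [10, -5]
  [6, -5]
A ⊗ B =
  [10, -5]
  [6, -7]

Apply the min-plus product entry-by-entry:
  C[0][0] = min over k of (A[0][0] + B[0][0] = 0 + 10 = 10, A[0][1] + B[1][0] = 8 + 6 = 14) = 10 (attained at k = 0)
  C[0][1] = min over k of (A[0][0] + B[0][1] = 0 + -5 = -5, A[0][1] + B[1][1] = 8 + -5 = 3) = -5 (attained at k = 0)
  C[1][0] = min over k of (A[1][0] + B[0][0] = -2 + 10 = 8, A[1][1] + B[1][0] = 0 + 6 = 6) = 6 (attained at k = 1)
  C[1][1] = min over k of (A[1][0] + B[0][1] = -2 + -5 = -7, A[1][1] + B[1][1] = 0 + -5 = -5) = -7 (attained at k = 0)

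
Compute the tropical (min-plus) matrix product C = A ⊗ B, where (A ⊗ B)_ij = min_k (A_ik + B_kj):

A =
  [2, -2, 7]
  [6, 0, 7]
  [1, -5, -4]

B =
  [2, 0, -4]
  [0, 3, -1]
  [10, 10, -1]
A ⊗ B =
  [-2, 1, -3]
  [0, 3, -1]
  [-5, -2, -6]

Apply the min-plus product entry-by-entry:
  C[0][0] = min over k of (A[0][0] + B[0][0] = 2 + 2 = 4, A[0][1] + B[1][0] = -2 + 0 = -2, A[0][2] + B[2][0] = 7 + 10 = 17) = -2 (attained at k = 1)
  C[0][1] = min over k of (A[0][0] + B[0][1] = 2 + 0 = 2, A[0][1] + B[1][1] = -2 + 3 = 1, A[0][2] + B[2][1] = 7 + 10 = 17) = 1 (attained at k = 1)
  C[0][2] = min over k of (A[0][0] + B[0][2] = 2 + -4 = -2, A[0][1] + B[1][2] = -2 + -1 = -3, A[0][2] + B[2][2] = 7 + -1 = 6) = -3 (attained at k = 1)
  C[1][0] = min over k of (A[1][0] + B[0][0] = 6 + 2 = 8, A[1][1] + B[1][0] = 0 + 0 = 0, A[1][2] + B[2][0] = 7 + 10 = 17) = 0 (attained at k = 1)
  C[1][1] = min over k of (A[1][0] + B[0][1] = 6 + 0 = 6, A[1][1] + B[1][1] = 0 + 3 = 3, A[1][2] + B[2][1] = 7 + 10 = 17) = 3 (attained at k = 1)
  C[1][2] = min over k of (A[1][0] + B[0][2] = 6 + -4 = 2, A[1][1] + B[1][2] = 0 + -1 = -1, A[1][2] + B[2][2] = 7 + -1 = 6) = -1 (attained at k = 1)
  C[2][0] = min over k of (A[2][0] + B[0][0] = 1 + 2 = 3, A[2][1] + B[1][0] = -5 + 0 = -5, A[2][2] + B[2][0] = -4 + 10 = 6) = -5 (attained at k = 1)
  C[2][1] = min over k of (A[2][0] + B[0][1] = 1 + 0 = 1, A[2][1] + B[1][1] = -5 + 3 = -2, A[2][2] + B[2][1] = -4 + 10 = 6) = -2 (attained at k = 1)
  C[2][2] = min over k of (A[2][0] + B[0][2] = 1 + -4 = -3, A[2][1] + B[1][2] = -5 + -1 = -6, A[2][2] + B[2][2] = -4 + -1 = -5) = -6 (attained at k = 1)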